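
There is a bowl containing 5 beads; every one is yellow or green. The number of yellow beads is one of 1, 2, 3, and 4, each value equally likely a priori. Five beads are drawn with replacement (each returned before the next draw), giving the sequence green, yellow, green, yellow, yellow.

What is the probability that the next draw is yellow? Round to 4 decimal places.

0.5692

For each hypothesis, P(data | H) works out to: P(data | r = 1) = (4/5)(1/5)(4/5)(1/5)(1/5) = 0.00512; P(data | r = 2) = (3/5)(2/5)(3/5)(2/5)(2/5) = 0.02304; P(data | r = 3) = (2/5)(3/5)(2/5)(3/5)(3/5) = 0.03456; P(data | r = 4) = (1/5)(4/5)(1/5)(4/5)(4/5) = 0.02048.
The prior-weighted likelihoods are 1/4 · 0.00512 = 0.00128, 1/4 · 0.02304 = 0.00576, 1/4 · 0.03456 = 0.00864, 1/4 · 0.02048 = 0.00512; with total 0.0208.
Normalising, the posterior is P(r = 1 | data) = 0.061538, P(r = 2 | data) = 0.27692, P(r = 3 | data) = 0.41538, P(r = 4 | data) = 0.24615.
So P(yellow next | data) = Σ P(yellow next | H) P(H | data) = (1/5)(0.061538) + (2/5)(0.27692) + (3/5)(0.41538) + (4/5)(0.24615) = 0.56923.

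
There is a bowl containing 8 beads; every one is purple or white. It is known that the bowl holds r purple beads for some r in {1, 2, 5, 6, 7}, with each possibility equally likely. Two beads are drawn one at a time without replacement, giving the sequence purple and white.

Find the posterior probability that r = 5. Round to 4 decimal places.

Compute the likelihood of the observed sequence for each case: P(data | r = 1) = (1/8)(7/7) = 1/8; P(data | r = 2) = (2/8)(6/7) = 3/14; P(data | r = 5) = (5/8)(3/7) = 15/56; P(data | r = 6) = (6/8)(2/7) = 3/14; P(data | r = 7) = (7/8)(1/7) = 1/8.
Weighting by the prior gives 1/5 · 1/8 = 1/40, 1/5 · 3/14 = 3/70, 1/5 · 15/56 = 3/56, 1/5 · 3/14 = 3/70, 1/5 · 1/8 = 1/40; summing to 53/280.
Therefore the posterior P(r = 5 | data) = (3/56) / (53/280) = 15/53.

0.2830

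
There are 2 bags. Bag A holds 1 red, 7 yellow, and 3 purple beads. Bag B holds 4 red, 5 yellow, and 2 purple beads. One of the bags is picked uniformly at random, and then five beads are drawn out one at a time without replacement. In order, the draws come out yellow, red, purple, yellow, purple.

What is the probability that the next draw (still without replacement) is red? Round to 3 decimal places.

0.194

The likelihood of the observed sequence under each hypothesis: P(data | bag A) = (7/11)(1/10)(3/9)(6/8)(2/7) = 0.0045455; P(data | bag B) = (5/11)(4/10)(2/9)(4/8)(1/7) = 0.002886.
Multiplying each by its prior: 1/2 · 0.0045455 = 0.0022727, 1/2 · 0.002886 = 0.001443; these sum to 0.0037157.
The posterior is then P(bag A | data) = 0.61165, P(bag B | data) = 0.38835.
Averaging over the posterior, P(red next | data) = (0)(0.61165) + (1/2)(0.38835) = 0.19417.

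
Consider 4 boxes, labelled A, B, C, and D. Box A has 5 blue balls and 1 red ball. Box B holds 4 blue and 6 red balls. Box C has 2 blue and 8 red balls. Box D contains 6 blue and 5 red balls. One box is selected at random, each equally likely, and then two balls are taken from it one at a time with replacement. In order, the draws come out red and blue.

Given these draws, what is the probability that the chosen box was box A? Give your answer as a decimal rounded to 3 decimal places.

0.177

Under each hypothesis, the probability of the observed sequence is: P(data | box A) = (1/6)(5/6) = 0.13889; P(data | box B) = (6/10)(4/10) = 0.24; P(data | box C) = (8/10)(2/10) = 0.16; P(data | box D) = (5/11)(6/11) = 0.24793.
Multiplying each by its prior: 1/4 · 0.13889 = 0.034722, 1/4 · 0.24 = 0.06, 1/4 · 0.16 = 0.04, 1/4 · 0.24793 = 0.061983; with total 0.19671.
By Bayes' rule, P(box A | data) = (0.034722) / (0.19671) = 0.17652.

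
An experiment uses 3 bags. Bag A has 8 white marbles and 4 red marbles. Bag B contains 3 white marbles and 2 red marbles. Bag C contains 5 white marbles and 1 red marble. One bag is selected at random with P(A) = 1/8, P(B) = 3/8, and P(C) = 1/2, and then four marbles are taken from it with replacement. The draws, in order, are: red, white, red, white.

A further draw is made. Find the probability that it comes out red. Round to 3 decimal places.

0.329

The likelihood of the observed sequence under each hypothesis: P(data | bag A) = (4/12)(8/12)(4/12)(8/12) = 0.049383; P(data | bag B) = (2/5)(3/5)(2/5)(3/5) = 0.0576; P(data | bag C) = (1/6)(5/6)(1/6)(5/6) = 0.01929.
Weighting by the prior gives 1/8 · 0.049383 = 0.0061728, 3/8 · 0.0576 = 0.0216, 1/2 · 0.01929 = 0.0096451; summing to 0.037418.
The posterior is then P(bag A | data) = 0.16497, P(bag B | data) = 0.57726, P(bag C | data) = 0.25777.
Averaging over the posterior, P(red next | data) = (1/3)(0.16497) + (2/5)(0.57726) + (1/6)(0.25777) = 0.32886.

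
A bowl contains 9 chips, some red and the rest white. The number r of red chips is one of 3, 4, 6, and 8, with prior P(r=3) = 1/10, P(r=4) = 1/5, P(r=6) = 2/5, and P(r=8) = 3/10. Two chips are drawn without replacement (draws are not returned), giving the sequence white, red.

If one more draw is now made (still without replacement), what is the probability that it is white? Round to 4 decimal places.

Under each hypothesis, the probability of the observed sequence is: P(data | r = 3) = (6/9)(3/8) = 1/4; P(data | r = 4) = (5/9)(4/8) = 5/18; P(data | r = 6) = (3/9)(6/8) = 1/4; P(data | r = 8) = (1/9)(8/8) = 1/9.
The prior-weighted likelihoods are 1/10 · 1/4 = 1/40, 1/5 · 5/18 = 1/18, 2/5 · 1/4 = 1/10, 3/10 · 1/9 = 1/30; with total 77/360.
The posterior is then P(r = 3 | data) = 9/77, P(r = 4 | data) = 20/77, P(r = 6 | data) = 36/77, P(r = 8 | data) = 12/77.
So P(white next | data) = Σ P(white next | H) P(H | data) = (5/7)(9/77) + (4/7)(20/77) + (2/7)(36/77) + (0)(12/77) = 197/539.

0.3655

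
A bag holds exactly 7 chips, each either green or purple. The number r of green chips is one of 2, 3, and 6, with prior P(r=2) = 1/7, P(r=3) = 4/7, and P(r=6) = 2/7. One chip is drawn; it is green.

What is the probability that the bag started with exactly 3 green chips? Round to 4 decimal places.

The likelihood of this draw under each hypothesis: P(data | r = 2) = (2/7) = 2/7; P(data | r = 3) = (3/7) = 3/7; P(data | r = 6) = (6/7) = 6/7.
The prior-weighted likelihoods are 1/7 · 2/7 = 2/49, 4/7 · 3/7 = 12/49, 2/7 · 6/7 = 12/49; these sum to 26/49.
By Bayes' rule, P(r = 3 | data) = (12/49) / (26/49) = 6/13.

0.4615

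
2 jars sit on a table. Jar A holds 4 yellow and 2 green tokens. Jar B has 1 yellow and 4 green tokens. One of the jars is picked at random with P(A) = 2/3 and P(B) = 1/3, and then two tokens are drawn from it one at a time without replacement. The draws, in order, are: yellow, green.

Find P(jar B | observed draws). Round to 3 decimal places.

For each hypothesis, P(data | H) works out to: P(data | jar A) = (4/6)(2/5) = 4/15; P(data | jar B) = (1/5)(4/4) = 1/5.
The prior-weighted likelihoods are 2/3 · 4/15 = 8/45, 1/3 · 1/5 = 1/15; summing to 11/45.
Therefore the posterior P(jar B | data) = (1/15) / (11/45) = 3/11.

0.273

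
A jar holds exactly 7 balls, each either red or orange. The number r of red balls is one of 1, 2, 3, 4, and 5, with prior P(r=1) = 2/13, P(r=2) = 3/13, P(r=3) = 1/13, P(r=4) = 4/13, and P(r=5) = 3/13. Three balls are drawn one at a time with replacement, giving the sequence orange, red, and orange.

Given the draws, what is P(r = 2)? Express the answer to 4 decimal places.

Under each hypothesis, the probability of the observed sequence is: P(data | r = 1) = (6/7)(1/7)(6/7) = 0.10496; P(data | r = 2) = (5/7)(2/7)(5/7) = 0.14577; P(data | r = 3) = (4/7)(3/7)(4/7) = 0.13994; P(data | r = 4) = (3/7)(4/7)(3/7) = 0.10496; P(data | r = 5) = (2/7)(5/7)(2/7) = 0.058309.
Multiplying each by its prior: 2/13 · 0.10496 = 0.016147, 3/13 · 0.14577 = 0.03364, 1/13 · 0.13994 = 0.010765, 4/13 · 0.10496 = 0.032294, 3/13 · 0.058309 = 0.013456; these sum to 0.1063.
Hence P(r = 2 | data) = (0.03364) / (0.1063) = 0.31646.

0.3165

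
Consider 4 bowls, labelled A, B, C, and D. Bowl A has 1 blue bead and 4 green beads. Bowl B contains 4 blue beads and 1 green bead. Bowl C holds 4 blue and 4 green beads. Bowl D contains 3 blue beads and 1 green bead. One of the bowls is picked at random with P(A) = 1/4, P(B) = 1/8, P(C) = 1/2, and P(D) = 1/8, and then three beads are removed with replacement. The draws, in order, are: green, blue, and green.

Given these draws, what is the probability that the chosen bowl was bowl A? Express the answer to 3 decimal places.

0.307

For each hypothesis, P(data | H) works out to: P(data | bowl A) = (4/5)(1/5)(4/5) = 0.128; P(data | bowl B) = (1/5)(4/5)(1/5) = 0.032; P(data | bowl C) = (4/8)(4/8)(4/8) = 0.125; P(data | bowl D) = (1/4)(3/4)(1/4) = 0.046875.
Multiplying each by its prior: 1/4 · 0.128 = 0.032, 1/8 · 0.032 = 0.004, 1/2 · 0.125 = 0.0625, 1/8 · 0.046875 = 0.0058594; summing to 0.10436.
So P(bowl A | data) = (0.032) / (0.10436) = 0.30663.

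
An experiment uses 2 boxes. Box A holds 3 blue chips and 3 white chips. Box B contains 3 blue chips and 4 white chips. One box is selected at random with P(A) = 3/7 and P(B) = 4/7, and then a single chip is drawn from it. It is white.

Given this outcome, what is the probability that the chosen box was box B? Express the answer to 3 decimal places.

Under each hypothesis, the probability of this draw is: P(data | box A) = (3/6) = 1/2; P(data | box B) = (4/7) = 4/7.
The prior-weighted likelihoods are 3/7 · 1/2 = 3/14, 4/7 · 4/7 = 16/49; with total 53/98.
Therefore the posterior P(box B | data) = (16/49) / (53/98) = 32/53.

0.604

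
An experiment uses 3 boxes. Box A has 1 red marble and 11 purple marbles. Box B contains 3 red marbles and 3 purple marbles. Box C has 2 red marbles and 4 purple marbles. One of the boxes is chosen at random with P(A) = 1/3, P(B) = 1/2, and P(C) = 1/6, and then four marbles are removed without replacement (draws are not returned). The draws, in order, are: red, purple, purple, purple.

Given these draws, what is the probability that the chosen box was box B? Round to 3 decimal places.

For each hypothesis, P(data | H) works out to: P(data | box A) = (1/12)(11/11)(10/10)(9/9) = 1/12; P(data | box B) = (3/6)(3/5)(2/4)(1/3) = 1/20; P(data | box C) = (2/6)(4/5)(3/4)(2/3) = 2/15.
Weighting by the prior gives 1/3 · 1/12 = 1/36, 1/2 · 1/20 = 1/40, 1/6 · 2/15 = 1/45; these sum to 3/40.
By Bayes' rule, P(box B | data) = (1/40) / (3/40) = 1/3.

0.333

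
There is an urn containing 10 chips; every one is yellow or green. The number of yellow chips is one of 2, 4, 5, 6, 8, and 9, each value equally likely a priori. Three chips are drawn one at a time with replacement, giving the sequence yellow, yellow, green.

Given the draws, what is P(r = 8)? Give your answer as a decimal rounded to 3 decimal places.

Under each hypothesis, the probability of the observed sequence is: P(data | r = 2) = (2/10)(2/10)(8/10) = 0.032; P(data | r = 4) = (4/10)(4/10)(6/10) = 0.096; P(data | r = 5) = (5/10)(5/10)(5/10) = 0.125; P(data | r = 6) = (6/10)(6/10)(4/10) = 0.144; P(data | r = 8) = (8/10)(8/10)(2/10) = 0.128; P(data | r = 9) = (9/10)(9/10)(1/10) = 0.081.
Multiplying each by its prior: 1/6 · 0.032 = 0.0053333, 1/6 · 0.096 = 0.016, 1/6 · 0.125 = 0.020833, 1/6 · 0.144 = 0.024, 1/6 · 0.128 = 0.021333, 1/6 · 0.081 = 0.0135; these sum to 0.101.
Hence P(r = 8 | data) = (0.021333) / (0.101) = 0.21122.

0.211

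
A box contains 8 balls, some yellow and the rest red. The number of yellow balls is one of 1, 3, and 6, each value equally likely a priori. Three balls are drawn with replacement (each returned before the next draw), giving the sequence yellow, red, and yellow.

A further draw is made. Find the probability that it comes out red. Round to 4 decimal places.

0.4214

For each hypothesis, P(data | H) works out to: P(data | r = 1) = (1/8)(7/8)(1/8) = 0.013672; P(data | r = 3) = (3/8)(5/8)(3/8) = 0.087891; P(data | r = 6) = (6/8)(2/8)(6/8) = 0.14062.
Weighting by the prior gives 1/3 · 0.013672 = 0.0045573, 1/3 · 0.087891 = 0.029297, 1/3 · 0.14062 = 0.046875; summing to 0.080729.
The posterior is then P(r = 1 | data) = 0.056452, P(r = 3 | data) = 0.3629, P(r = 6 | data) = 0.58065.
Averaging over the posterior, P(red next | data) = (7/8)(0.056452) + (5/8)(0.3629) + (1/4)(0.58065) = 0.42137.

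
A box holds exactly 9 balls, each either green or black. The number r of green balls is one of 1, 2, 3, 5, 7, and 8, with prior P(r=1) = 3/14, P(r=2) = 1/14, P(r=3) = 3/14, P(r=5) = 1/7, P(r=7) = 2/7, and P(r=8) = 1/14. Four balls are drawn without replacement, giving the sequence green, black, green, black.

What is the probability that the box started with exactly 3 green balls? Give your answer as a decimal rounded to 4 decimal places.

0.3750

Under each hypothesis, the probability of the observed sequence is: P(data | r = 1) = (1/9)(8/8)(0/7) = 0; P(data | r = 2) = (2/9)(7/8)(1/7)(6/6) = 1/36; P(data | r = 3) = (3/9)(6/8)(2/7)(5/6) = 5/84; P(data | r = 5) = (5/9)(4/8)(4/7)(3/6) = 5/63; P(data | r = 7) = (7/9)(2/8)(6/7)(1/6) = 1/36; P(data | r = 8) = (8/9)(1/8)(7/7)(0/6) = 0.
Multiplying each by its prior: 3/14 · 0 = 0, 1/14 · 1/36 = 1/504, 3/14 · 5/84 = 5/392, 1/7 · 5/63 = 5/441, 2/7 · 1/36 = 1/126, 1/14 · 0 = 0; summing to 5/147.
Hence P(r = 3 | data) = (5/392) / (5/147) = 3/8.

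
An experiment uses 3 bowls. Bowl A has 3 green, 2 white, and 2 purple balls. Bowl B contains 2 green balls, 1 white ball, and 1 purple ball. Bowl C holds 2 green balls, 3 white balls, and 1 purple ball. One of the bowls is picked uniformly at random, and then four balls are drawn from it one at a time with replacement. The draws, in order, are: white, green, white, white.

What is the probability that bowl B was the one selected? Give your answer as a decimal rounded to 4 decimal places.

0.1314

The likelihood of the observed sequence under each hypothesis: P(data | bowl A) = (2/7)(3/7)(2/7)(2/7) = 0.0099958; P(data | bowl B) = (1/4)(2/4)(1/4)(1/4) = 0.0078125; P(data | bowl C) = (3/6)(2/6)(3/6)(3/6) = 0.041667.
The prior-weighted likelihoods are 1/3 · 0.0099958 = 0.0033319, 1/3 · 0.0078125 = 0.0026042, 1/3 · 0.041667 = 0.013889; summing to 0.019825.
So P(bowl B | data) = (0.0026042) / (0.019825) = 0.13136.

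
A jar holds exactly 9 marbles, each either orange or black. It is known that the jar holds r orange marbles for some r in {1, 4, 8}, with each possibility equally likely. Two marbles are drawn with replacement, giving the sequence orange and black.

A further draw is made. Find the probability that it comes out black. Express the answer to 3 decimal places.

0.531

Compute the likelihood of the observed sequence for each case: P(data | r = 1) = (1/9)(8/9) = 8/81; P(data | r = 4) = (4/9)(5/9) = 20/81; P(data | r = 8) = (8/9)(1/9) = 8/81.
Multiplying each by its prior: 1/3 · 8/81 = 8/243, 1/3 · 20/81 = 20/243, 1/3 · 8/81 = 8/243; with total 4/27.
The posterior is then P(r = 1 | data) = 2/9, P(r = 4 | data) = 5/9, P(r = 8 | data) = 2/9.
So P(black next | data) = Σ P(black next | H) P(H | data) = (8/9)(2/9) + (5/9)(5/9) + (1/9)(2/9) = 43/81.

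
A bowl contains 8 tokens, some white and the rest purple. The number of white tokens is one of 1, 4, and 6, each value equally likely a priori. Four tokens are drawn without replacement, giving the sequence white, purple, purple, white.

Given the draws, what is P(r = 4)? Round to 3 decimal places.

0.706

For each hypothesis, P(data | H) works out to: P(data | r = 1) = (1/8)(7/7)(6/6)(0/5) = 0; P(data | r = 4) = (4/8)(4/7)(3/6)(3/5) = 3/35; P(data | r = 6) = (6/8)(2/7)(1/6)(5/5) = 1/28.
The prior-weighted likelihoods are 1/3 · 0 = 0, 1/3 · 3/35 = 1/35, 1/3 · 1/28 = 1/84; these sum to 17/420.
So P(r = 4 | data) = (1/35) / (17/420) = 12/17.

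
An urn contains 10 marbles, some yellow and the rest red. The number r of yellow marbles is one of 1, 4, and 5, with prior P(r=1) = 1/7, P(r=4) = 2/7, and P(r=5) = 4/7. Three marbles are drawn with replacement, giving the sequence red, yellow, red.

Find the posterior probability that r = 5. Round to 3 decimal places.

Under each hypothesis, the probability of the observed sequence is: P(data | r = 1) = (9/10)(1/10)(9/10) = 0.081; P(data | r = 4) = (6/10)(4/10)(6/10) = 0.144; P(data | r = 5) = (5/10)(5/10)(5/10) = 0.125.
Multiplying each by its prior: 1/7 · 0.081 = 0.011571, 2/7 · 0.144 = 0.041143, 4/7 · 0.125 = 0.071429; summing to 0.12414.
Hence P(r = 5 | data) = (0.071429) / (0.12414) = 0.57537.

0.575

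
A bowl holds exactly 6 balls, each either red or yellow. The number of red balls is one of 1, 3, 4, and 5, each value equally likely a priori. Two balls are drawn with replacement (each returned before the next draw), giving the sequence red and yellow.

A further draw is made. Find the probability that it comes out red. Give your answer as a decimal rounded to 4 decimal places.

0.5494

Compute the likelihood of the observed sequence for each case: P(data | r = 1) = (1/6)(5/6) = 5/36; P(data | r = 3) = (3/6)(3/6) = 1/4; P(data | r = 4) = (4/6)(2/6) = 2/9; P(data | r = 5) = (5/6)(1/6) = 5/36.
Weighting by the prior gives 1/4 · 5/36 = 5/144, 1/4 · 1/4 = 1/16, 1/4 · 2/9 = 1/18, 1/4 · 5/36 = 5/144; these sum to 3/16.
The posterior is then P(r = 1 | data) = 5/27, P(r = 3 | data) = 1/3, P(r = 4 | data) = 8/27, P(r = 5 | data) = 5/27.
The predictive probability is P(red next | data) = (1/6)(5/27) + (1/2)(1/3) + (2/3)(8/27) + (5/6)(5/27) = 89/162.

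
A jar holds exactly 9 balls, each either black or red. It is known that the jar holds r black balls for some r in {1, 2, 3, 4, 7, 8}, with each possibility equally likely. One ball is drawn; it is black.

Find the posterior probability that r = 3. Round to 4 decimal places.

Compute the likelihood of this draw for each case: P(data | r = 1) = (1/9) = 1/9; P(data | r = 2) = (2/9) = 2/9; P(data | r = 3) = (3/9) = 1/3; P(data | r = 4) = (4/9) = 4/9; P(data | r = 7) = (7/9) = 7/9; P(data | r = 8) = (8/9) = 8/9.
The prior-weighted likelihoods are 1/6 · 1/9 = 1/54, 1/6 · 2/9 = 1/27, 1/6 · 1/3 = 1/18, 1/6 · 4/9 = 2/27, 1/6 · 7/9 = 7/54, 1/6 · 8/9 = 4/27; summing to 25/54.
Therefore the posterior P(r = 3 | data) = (1/18) / (25/54) = 3/25.

0.1200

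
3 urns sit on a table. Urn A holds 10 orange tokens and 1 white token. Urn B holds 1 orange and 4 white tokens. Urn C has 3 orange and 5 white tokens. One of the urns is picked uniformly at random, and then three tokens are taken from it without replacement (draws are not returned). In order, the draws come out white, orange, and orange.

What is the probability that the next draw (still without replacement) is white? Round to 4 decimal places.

Compute the likelihood of the observed sequence for each case: P(data | urn A) = (1/11)(10/10)(9/9) = 1/11; P(data | urn B) = (4/5)(1/4)(0/3) = 0; P(data | urn C) = (5/8)(3/7)(2/6) = 5/56.
The prior-weighted likelihoods are 1/3 · 1/11 = 1/33, 1/3 · 0 = 0, 1/3 · 5/56 = 5/168; summing to 37/616.
Normalising, the posterior is P(urn A | data) = 56/111, P(urn B | data) = 0, P(urn C | data) = 55/111.
So P(white next | data) = Σ P(white next | H) P(H | data) = (0)(56/111) + (4/5)(55/111) = 44/111.

0.3964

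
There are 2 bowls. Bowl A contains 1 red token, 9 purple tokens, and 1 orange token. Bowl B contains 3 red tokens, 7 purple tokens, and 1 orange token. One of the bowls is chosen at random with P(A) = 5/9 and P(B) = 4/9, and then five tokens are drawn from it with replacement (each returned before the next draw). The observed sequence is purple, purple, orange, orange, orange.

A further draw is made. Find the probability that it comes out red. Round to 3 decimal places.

0.150

Compute the likelihood of the observed sequence for each case: P(data | bowl A) = (9/11)(9/11)(1/11)(1/11)(1/11) = 0.00050295; P(data | bowl B) = (7/11)(7/11)(1/11)(1/11)(1/11) = 0.00030425.
The prior-weighted likelihoods are 5/9 · 0.00050295 = 0.00027941, 4/9 · 0.00030425 = 0.00013522; these sum to 0.00041464.
The posterior is then P(bowl A | data) = 0.67388, P(bowl B | data) = 0.32612.
Averaging over the posterior, P(red next | data) = (1/11)(0.67388) + (3/11)(0.32612) = 0.1502.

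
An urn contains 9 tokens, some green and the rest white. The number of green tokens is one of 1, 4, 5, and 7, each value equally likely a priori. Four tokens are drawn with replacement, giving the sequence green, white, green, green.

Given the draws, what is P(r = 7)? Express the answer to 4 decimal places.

0.4531

Compute the likelihood of the observed sequence for each case: P(data | r = 1) = (1/9)(8/9)(1/9)(1/9) = 0.0012193; P(data | r = 4) = (4/9)(5/9)(4/9)(4/9) = 0.048773; P(data | r = 5) = (5/9)(4/9)(5/9)(5/9) = 0.076208; P(data | r = 7) = (7/9)(2/9)(7/9)(7/9) = 0.10456.
Weighting by the prior gives 1/4 · 0.0012193 = 0.00030483, 1/4 · 0.048773 = 0.012193, 1/4 · 0.076208 = 0.019052, 1/4 · 0.10456 = 0.026139; these sum to 0.057689.
By Bayes' rule, P(r = 7 | data) = (0.026139) / (0.057689) = 0.4531.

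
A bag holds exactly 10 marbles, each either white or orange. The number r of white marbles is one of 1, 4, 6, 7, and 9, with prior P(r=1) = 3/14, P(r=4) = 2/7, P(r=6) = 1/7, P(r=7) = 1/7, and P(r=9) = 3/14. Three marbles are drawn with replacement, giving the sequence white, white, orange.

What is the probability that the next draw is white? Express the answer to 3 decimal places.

For each hypothesis, P(data | H) works out to: P(data | r = 1) = (1/10)(1/10)(9/10) = 0.009; P(data | r = 4) = (4/10)(4/10)(6/10) = 0.096; P(data | r = 6) = (6/10)(6/10)(4/10) = 0.144; P(data | r = 7) = (7/10)(7/10)(3/10) = 0.147; P(data | r = 9) = (9/10)(9/10)(1/10) = 0.081.
Multiplying each by its prior: 3/14 · 0.009 = 0.0019286, 2/7 · 0.096 = 0.027429, 1/7 · 0.144 = 0.020571, 1/7 · 0.147 = 0.021, 3/14 · 0.081 = 0.017357; these sum to 0.088286.
Normalising, the posterior is P(r = 1 | data) = 0.021845, P(r = 4 | data) = 0.31068, P(r = 6 | data) = 0.23301, P(r = 7 | data) = 0.23786, P(r = 9 | data) = 0.1966.
The predictive probability is P(white next | data) = (1/10)(0.021845) + (2/5)(0.31068) + (3/5)(0.23301) + (7/10)(0.23786) + (9/10)(0.1966) = 0.60971.

0.610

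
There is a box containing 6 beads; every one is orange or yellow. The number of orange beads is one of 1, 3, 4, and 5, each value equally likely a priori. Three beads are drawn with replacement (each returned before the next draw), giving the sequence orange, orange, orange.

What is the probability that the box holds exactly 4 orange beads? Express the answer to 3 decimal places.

Under each hypothesis, the probability of the observed sequence is: P(data | r = 1) = (1/6)(1/6)(1/6) = 1/216; P(data | r = 3) = (3/6)(3/6)(3/6) = 1/8; P(data | r = 4) = (4/6)(4/6)(4/6) = 8/27; P(data | r = 5) = (5/6)(5/6)(5/6) = 125/216.
The prior-weighted likelihoods are 1/4 · 1/216 = 1/864, 1/4 · 1/8 = 1/32, 1/4 · 8/27 = 2/27, 1/4 · 125/216 = 125/864; summing to 217/864.
So P(r = 4 | data) = (2/27) / (217/864) = 64/217.

0.295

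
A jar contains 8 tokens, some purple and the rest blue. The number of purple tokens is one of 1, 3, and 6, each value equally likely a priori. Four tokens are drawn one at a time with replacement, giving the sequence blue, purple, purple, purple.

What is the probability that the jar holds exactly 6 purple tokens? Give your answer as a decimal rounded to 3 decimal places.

Compute the likelihood of the observed sequence for each case: P(data | r = 1) = (7/8)(1/8)(1/8)(1/8) = 0.001709; P(data | r = 3) = (5/8)(3/8)(3/8)(3/8) = 0.032959; P(data | r = 6) = (2/8)(6/8)(6/8)(6/8) = 0.10547.
Weighting by the prior gives 1/3 · 0.001709 = 0.00056966, 1/3 · 0.032959 = 0.010986, 1/3 · 0.10547 = 0.035156; summing to 0.046712.
Hence P(r = 6 | data) = (0.035156) / (0.046712) = 0.75261.

0.753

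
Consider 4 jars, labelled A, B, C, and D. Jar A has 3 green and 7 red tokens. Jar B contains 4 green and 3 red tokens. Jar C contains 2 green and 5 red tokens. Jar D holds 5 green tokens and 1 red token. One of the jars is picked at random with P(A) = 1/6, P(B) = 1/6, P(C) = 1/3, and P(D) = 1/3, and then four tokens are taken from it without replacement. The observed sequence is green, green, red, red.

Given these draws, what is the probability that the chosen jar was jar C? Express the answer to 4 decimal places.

0.4124

The likelihood of the observed sequence under each hypothesis: P(data | jar A) = (3/10)(2/9)(7/8)(6/7) = 0.05; P(data | jar B) = (4/7)(3/6)(3/5)(2/4) = 0.085714; P(data | jar C) = (2/7)(1/6)(5/5)(4/4) = 0.047619; P(data | jar D) = (5/6)(4/5)(1/4)(0/3) = 0.
Multiplying each by its prior: 1/6 · 0.05 = 0.0083333, 1/6 · 0.085714 = 0.014286, 1/3 · 0.047619 = 0.015873, 1/3 · 0 = 0; these sum to 0.038492.
Hence P(jar C | data) = (0.015873) / (0.038492) = 0.41237.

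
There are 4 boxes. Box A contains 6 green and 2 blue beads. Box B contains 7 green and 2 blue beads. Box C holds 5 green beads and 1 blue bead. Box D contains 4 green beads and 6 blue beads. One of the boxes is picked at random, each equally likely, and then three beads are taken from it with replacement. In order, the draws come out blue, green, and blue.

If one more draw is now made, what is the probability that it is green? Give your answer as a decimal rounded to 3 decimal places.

0.562

For each hypothesis, P(data | H) works out to: P(data | box A) = (2/8)(6/8)(2/8) = 0.046875; P(data | box B) = (2/9)(7/9)(2/9) = 0.038409; P(data | box C) = (1/6)(5/6)(1/6) = 0.023148; P(data | box D) = (6/10)(4/10)(6/10) = 0.144.
Multiplying each by its prior: 1/4 · 0.046875 = 0.011719, 1/4 · 0.038409 = 0.0096022, 1/4 · 0.023148 = 0.005787, 1/4 · 0.144 = 0.036; summing to 0.063108.
Normalising, the posterior is P(box A | data) = 0.18569, P(box B | data) = 0.15215, P(box C | data) = 0.091701, P(box D | data) = 0.57045.
The predictive probability is P(green next | data) = (3/4)(0.18569) + (7/9)(0.15215) + (5/6)(0.091701) + (2/5)(0.57045) = 0.56221.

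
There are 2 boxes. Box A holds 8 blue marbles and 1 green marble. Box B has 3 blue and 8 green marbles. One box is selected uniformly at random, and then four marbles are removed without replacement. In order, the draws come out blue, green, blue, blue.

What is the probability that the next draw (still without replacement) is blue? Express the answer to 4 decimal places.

Compute the likelihood of the observed sequence for each case: P(data | box A) = (8/9)(1/8)(7/7)(6/6) = 1/9; P(data | box B) = (3/11)(8/10)(2/9)(1/8) = 1/165.
Multiplying each by its prior: 1/2 · 1/9 = 1/18, 1/2 · 1/165 = 1/330; summing to 29/495.
Normalising, the posterior is P(box A | data) = 55/58, P(box B | data) = 3/58.
So P(blue next | data) = Σ P(blue next | H) P(H | data) = (1)(55/58) + (0)(3/58) = 55/58.

0.9483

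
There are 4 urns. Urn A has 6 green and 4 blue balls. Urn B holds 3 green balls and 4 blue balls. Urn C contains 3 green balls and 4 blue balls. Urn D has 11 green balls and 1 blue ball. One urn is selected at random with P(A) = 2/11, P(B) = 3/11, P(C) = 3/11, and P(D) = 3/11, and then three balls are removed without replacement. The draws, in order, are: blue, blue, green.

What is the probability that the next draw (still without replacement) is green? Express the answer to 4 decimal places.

For each hypothesis, P(data | H) works out to: P(data | urn A) = (4/10)(3/9)(6/8) = 1/10; P(data | urn B) = (4/7)(3/6)(3/5) = 6/35; P(data | urn C) = (4/7)(3/6)(3/5) = 6/35; P(data | urn D) = (1/12)(0/11) = 0.
Weighting by the prior gives 2/11 · 1/10 = 1/55, 3/11 · 6/35 = 18/385, 3/11 · 6/35 = 18/385, 3/11 · 0 = 0; these sum to 43/385.
Normalising, the posterior is P(urn A | data) = 7/43, P(urn B | data) = 18/43, P(urn C | data) = 18/43, P(urn D | data) = 0.
Averaging over the posterior, P(green next | data) = (5/7)(7/43) + (1/2)(18/43) + (1/2)(18/43) = 23/43.

0.5349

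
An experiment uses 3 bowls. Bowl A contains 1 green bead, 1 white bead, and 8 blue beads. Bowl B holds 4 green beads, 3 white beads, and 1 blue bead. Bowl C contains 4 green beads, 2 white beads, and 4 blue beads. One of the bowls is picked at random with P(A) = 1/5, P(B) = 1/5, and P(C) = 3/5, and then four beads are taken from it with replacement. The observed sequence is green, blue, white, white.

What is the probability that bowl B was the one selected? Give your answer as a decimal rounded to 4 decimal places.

For each hypothesis, P(data | H) works out to: P(data | bowl A) = (1/10)(8/10)(1/10)(1/10) = 0.0008; P(data | bowl B) = (4/8)(1/8)(3/8)(3/8) = 0.0087891; P(data | bowl C) = (4/10)(4/10)(2/10)(2/10) = 0.0064.
Multiplying each by its prior: 1/5 · 0.0008 = 0.00016, 1/5 · 0.0087891 = 0.0017578, 3/5 · 0.0064 = 0.00384; summing to 0.0057578.
So P(bowl B | data) = (0.0017578) / (0.0057578) = 0.30529.

0.3053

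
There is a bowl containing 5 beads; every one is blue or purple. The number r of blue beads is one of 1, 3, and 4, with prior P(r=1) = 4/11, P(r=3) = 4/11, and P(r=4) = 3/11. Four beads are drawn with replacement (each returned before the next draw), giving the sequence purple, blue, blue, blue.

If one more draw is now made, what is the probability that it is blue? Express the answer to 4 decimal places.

0.6755

Under each hypothesis, the probability of the observed sequence is: P(data | r = 1) = (4/5)(1/5)(1/5)(1/5) = 0.0064; P(data | r = 3) = (2/5)(3/5)(3/5)(3/5) = 0.0864; P(data | r = 4) = (1/5)(4/5)(4/5)(4/5) = 0.1024.
The prior-weighted likelihoods are 4/11 · 0.0064 = 0.0023273, 4/11 · 0.0864 = 0.031418, 3/11 · 0.1024 = 0.027927; with total 0.061673.
The posterior is then P(r = 1 | data) = 0.037736, P(r = 3 | data) = 0.50943, P(r = 4 | data) = 0.45283.
Averaging over the posterior, P(blue next | data) = (1/5)(0.037736) + (3/5)(0.50943) + (4/5)(0.45283) = 0.67547.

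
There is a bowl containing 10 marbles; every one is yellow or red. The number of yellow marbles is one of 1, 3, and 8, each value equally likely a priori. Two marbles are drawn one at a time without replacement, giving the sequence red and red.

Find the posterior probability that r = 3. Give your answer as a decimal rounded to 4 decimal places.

The likelihood of the observed sequence under each hypothesis: P(data | r = 1) = (9/10)(8/9) = 4/5; P(data | r = 3) = (7/10)(6/9) = 7/15; P(data | r = 8) = (2/10)(1/9) = 1/45.
Multiplying each by its prior: 1/3 · 4/5 = 4/15, 1/3 · 7/15 = 7/45, 1/3 · 1/45 = 1/135; summing to 58/135.
By Bayes' rule, P(r = 3 | data) = (7/45) / (58/135) = 21/58.

0.3621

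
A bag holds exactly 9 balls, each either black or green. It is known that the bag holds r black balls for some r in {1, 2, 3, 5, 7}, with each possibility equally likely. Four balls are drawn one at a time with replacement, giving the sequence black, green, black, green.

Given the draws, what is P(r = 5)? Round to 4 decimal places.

The likelihood of the observed sequence under each hypothesis: P(data | r = 1) = (1/9)(8/9)(1/9)(8/9) = 0.0097546; P(data | r = 2) = (2/9)(7/9)(2/9)(7/9) = 0.029873; P(data | r = 3) = (3/9)(6/9)(3/9)(6/9) = 0.049383; P(data | r = 5) = (5/9)(4/9)(5/9)(4/9) = 0.060966; P(data | r = 7) = (7/9)(2/9)(7/9)(2/9) = 0.029873.
Weighting by the prior gives 1/5 · 0.0097546 = 0.0019509, 1/5 · 0.029873 = 0.0059747, 1/5 · 0.049383 = 0.0098765, 1/5 · 0.060966 = 0.012193, 1/5 · 0.029873 = 0.0059747; with total 0.03597.
By Bayes' rule, P(r = 5 | data) = (0.012193) / (0.03597) = 0.33898.

0.3390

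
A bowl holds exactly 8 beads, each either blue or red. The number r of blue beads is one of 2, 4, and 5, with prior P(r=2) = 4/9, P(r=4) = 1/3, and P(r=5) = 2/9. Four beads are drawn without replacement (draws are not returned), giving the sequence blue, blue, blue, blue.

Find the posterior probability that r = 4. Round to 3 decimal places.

Compute the likelihood of the observed sequence for each case: P(data | r = 2) = (2/8)(1/7)(0/6) = 0; P(data | r = 4) = (4/8)(3/7)(2/6)(1/5) = 1/70; P(data | r = 5) = (5/8)(4/7)(3/6)(2/5) = 1/14.
Multiplying each by its prior: 4/9 · 0 = 0, 1/3 · 1/70 = 1/210, 2/9 · 1/14 = 1/63; with total 13/630.
So P(r = 4 | data) = (1/210) / (13/630) = 3/13.

0.231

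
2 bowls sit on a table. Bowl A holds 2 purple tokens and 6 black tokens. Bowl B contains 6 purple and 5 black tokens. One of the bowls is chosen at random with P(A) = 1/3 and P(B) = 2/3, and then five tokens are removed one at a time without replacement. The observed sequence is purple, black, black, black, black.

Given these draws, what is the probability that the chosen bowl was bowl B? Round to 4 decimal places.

0.1951

For each hypothesis, P(data | H) works out to: P(data | bowl A) = (2/8)(6/7)(5/6)(4/5)(3/4) = 3/28; P(data | bowl B) = (6/11)(5/10)(4/9)(3/8)(2/7) = 1/77.
Weighting by the prior gives 1/3 · 3/28 = 1/28, 2/3 · 1/77 = 2/231; summing to 41/924.
Hence P(bowl B | data) = (2/231) / (41/924) = 8/41.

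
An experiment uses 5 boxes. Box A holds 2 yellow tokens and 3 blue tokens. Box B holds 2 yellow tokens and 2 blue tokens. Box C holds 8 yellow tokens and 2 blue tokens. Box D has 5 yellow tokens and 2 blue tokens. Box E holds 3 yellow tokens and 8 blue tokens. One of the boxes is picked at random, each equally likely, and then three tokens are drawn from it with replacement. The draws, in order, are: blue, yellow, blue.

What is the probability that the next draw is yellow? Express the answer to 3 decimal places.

For each hypothesis, P(data | H) works out to: P(data | box A) = (3/5)(2/5)(3/5) = 0.144; P(data | box B) = (2/4)(2/4)(2/4) = 0.125; P(data | box C) = (2/10)(8/10)(2/10) = 0.032; P(data | box D) = (2/7)(5/7)(2/7) = 0.058309; P(data | box E) = (8/11)(3/11)(8/11) = 0.14425.
The prior-weighted likelihoods are 1/5 · 0.144 = 0.0288, 1/5 · 0.125 = 0.025, 1/5 · 0.032 = 0.0064, 1/5 · 0.058309 = 0.011662, 1/5 · 0.14425 = 0.02885; these sum to 0.10071.
Normalising, the posterior is P(box A | data) = 0.28596, P(box B | data) = 0.24823, P(box C | data) = 0.063547, P(box D | data) = 0.11579, P(box E | data) = 0.28646.
The predictive probability is P(yellow next | data) = (2/5)(0.28596) + (1/2)(0.24823) + (4/5)(0.063547) + (5/7)(0.11579) + (3/11)(0.28646) = 0.45018.

0.450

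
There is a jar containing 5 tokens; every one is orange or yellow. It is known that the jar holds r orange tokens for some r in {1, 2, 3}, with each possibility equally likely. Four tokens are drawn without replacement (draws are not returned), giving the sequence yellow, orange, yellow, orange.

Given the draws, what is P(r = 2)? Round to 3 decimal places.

0.500

For each hypothesis, P(data | H) works out to: P(data | r = 1) = (4/5)(1/4)(3/3)(0/2) = 0; P(data | r = 2) = (3/5)(2/4)(2/3)(1/2) = 1/10; P(data | r = 3) = (2/5)(3/4)(1/3)(2/2) = 1/10.
The prior-weighted likelihoods are 1/3 · 0 = 0, 1/3 · 1/10 = 1/30, 1/3 · 1/10 = 1/30; summing to 1/15.
Therefore the posterior P(r = 2 | data) = (1/30) / (1/15) = 1/2.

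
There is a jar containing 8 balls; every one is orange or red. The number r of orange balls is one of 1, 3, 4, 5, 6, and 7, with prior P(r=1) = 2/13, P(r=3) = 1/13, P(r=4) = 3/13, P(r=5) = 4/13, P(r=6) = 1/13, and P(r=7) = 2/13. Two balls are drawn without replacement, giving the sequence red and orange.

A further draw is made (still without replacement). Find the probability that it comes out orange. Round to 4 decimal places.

The likelihood of the observed sequence under each hypothesis: P(data | r = 1) = (7/8)(1/7) = 1/8; P(data | r = 3) = (5/8)(3/7) = 15/56; P(data | r = 4) = (4/8)(4/7) = 2/7; P(data | r = 5) = (3/8)(5/7) = 15/56; P(data | r = 6) = (2/8)(6/7) = 3/14; P(data | r = 7) = (1/8)(7/7) = 1/8.
The prior-weighted likelihoods are 2/13 · 1/8 = 1/52, 1/13 · 15/56 = 15/728, 3/13 · 2/7 = 6/91, 4/13 · 15/56 = 15/182, 1/13 · 3/14 = 3/182, 2/13 · 1/8 = 1/52; these sum to 163/728.
The posterior is then P(r = 1 | data) = 14/163, P(r = 3 | data) = 15/163, P(r = 4 | data) = 48/163, P(r = 5 | data) = 60/163, P(r = 6 | data) = 12/163, P(r = 7 | data) = 14/163.
So P(orange next | data) = Σ P(orange next | H) P(H | data) = (0)(14/163) + (1/3)(15/163) + (1/2)(48/163) + (2/3)(60/163) + (5/6)(12/163) + (1)(14/163) = 93/163.

0.5706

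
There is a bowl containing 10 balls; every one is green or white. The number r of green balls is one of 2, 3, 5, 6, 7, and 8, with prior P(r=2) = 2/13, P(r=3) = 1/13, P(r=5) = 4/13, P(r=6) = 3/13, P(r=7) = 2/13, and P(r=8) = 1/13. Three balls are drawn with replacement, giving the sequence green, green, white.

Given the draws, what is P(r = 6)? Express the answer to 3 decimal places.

Compute the likelihood of the observed sequence for each case: P(data | r = 2) = (2/10)(2/10)(8/10) = 0.032; P(data | r = 3) = (3/10)(3/10)(7/10) = 0.063; P(data | r = 5) = (5/10)(5/10)(5/10) = 0.125; P(data | r = 6) = (6/10)(6/10)(4/10) = 0.144; P(data | r = 7) = (7/10)(7/10)(3/10) = 0.147; P(data | r = 8) = (8/10)(8/10)(2/10) = 0.128.
The prior-weighted likelihoods are 2/13 · 0.032 = 0.0049231, 1/13 · 0.063 = 0.0048462, 4/13 · 0.125 = 0.038462, 3/13 · 0.144 = 0.033231, 2/13 · 0.147 = 0.022615, 1/13 · 0.128 = 0.0098462; these sum to 0.11392.
Therefore the posterior P(r = 6 | data) = (0.033231) / (0.11392) = 0.29169.

0.292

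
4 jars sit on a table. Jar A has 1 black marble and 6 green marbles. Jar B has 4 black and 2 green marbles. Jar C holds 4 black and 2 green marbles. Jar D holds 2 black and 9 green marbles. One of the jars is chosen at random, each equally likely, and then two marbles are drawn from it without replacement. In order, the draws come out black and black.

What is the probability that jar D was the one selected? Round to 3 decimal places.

0.022

Compute the likelihood of the observed sequence for each case: P(data | jar A) = (1/7)(0/6) = 0; P(data | jar B) = (4/6)(3/5) = 2/5; P(data | jar C) = (4/6)(3/5) = 2/5; P(data | jar D) = (2/11)(1/10) = 1/55.
Multiplying each by its prior: 1/4 · 0 = 0, 1/4 · 2/5 = 1/10, 1/4 · 2/5 = 1/10, 1/4 · 1/55 = 1/220; summing to 9/44.
By Bayes' rule, P(jar D | data) = (1/220) / (9/44) = 1/45.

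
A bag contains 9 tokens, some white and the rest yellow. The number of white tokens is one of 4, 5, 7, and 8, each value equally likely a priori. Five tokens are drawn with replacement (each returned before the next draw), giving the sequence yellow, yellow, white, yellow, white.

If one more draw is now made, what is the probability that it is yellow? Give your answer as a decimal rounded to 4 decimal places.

0.4725

The likelihood of the observed sequence under each hypothesis: P(data | r = 4) = (5/9)(5/9)(4/9)(5/9)(4/9) = 0.03387; P(data | r = 5) = (4/9)(4/9)(5/9)(4/9)(5/9) = 0.027096; P(data | r = 7) = (2/9)(2/9)(7/9)(2/9)(7/9) = 0.0066386; P(data | r = 8) = (1/9)(1/9)(8/9)(1/9)(8/9) = 0.0010838.
Weighting by the prior gives 1/4 · 0.03387 = 0.0084675, 1/4 · 0.027096 = 0.006774, 1/4 · 0.0066386 = 0.0016596, 1/4 · 0.0010838 = 0.00027096; summing to 0.017172.
The posterior is then P(r = 4 | data) = 0.4931, P(r = 5 | data) = 0.39448, P(r = 7 | data) = 0.096647, P(r = 8 | data) = 0.015779.
So P(yellow next | data) = Σ P(yellow next | H) P(H | data) = (5/9)(0.4931) + (4/9)(0.39448) + (2/9)(0.096647) + (1/9)(0.015779) = 0.4725.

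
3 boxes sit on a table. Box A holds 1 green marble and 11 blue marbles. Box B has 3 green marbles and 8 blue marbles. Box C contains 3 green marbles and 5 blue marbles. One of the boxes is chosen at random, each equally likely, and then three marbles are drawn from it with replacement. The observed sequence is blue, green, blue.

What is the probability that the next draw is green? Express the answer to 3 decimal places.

0.277

The likelihood of the observed sequence under each hypothesis: P(data | box A) = (11/12)(1/12)(11/12) = 0.070023; P(data | box B) = (8/11)(3/11)(8/11) = 0.14425; P(data | box C) = (5/8)(3/8)(5/8) = 0.14648.
Weighting by the prior gives 1/3 · 0.070023 = 0.023341, 1/3 · 0.14425 = 0.048084, 1/3 · 0.14648 = 0.048828; with total 0.12025.
Dividing through by the total gives posterior P(box A | data) = 0.1941, P(box B | data) = 0.39986, P(box C | data) = 0.40604.
Averaging over the posterior, P(green next | data) = (1/12)(0.1941) + (3/11)(0.39986) + (3/8)(0.40604) = 0.27749.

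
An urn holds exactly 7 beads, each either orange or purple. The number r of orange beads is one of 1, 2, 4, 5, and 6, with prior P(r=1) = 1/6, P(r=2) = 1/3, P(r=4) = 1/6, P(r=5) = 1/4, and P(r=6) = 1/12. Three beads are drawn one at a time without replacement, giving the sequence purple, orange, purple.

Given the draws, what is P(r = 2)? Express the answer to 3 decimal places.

0.537

Under each hypothesis, the probability of the observed sequence is: P(data | r = 1) = (6/7)(1/6)(5/5) = 0.14286; P(data | r = 2) = (5/7)(2/6)(4/5) = 0.19048; P(data | r = 4) = (3/7)(4/6)(2/5) = 0.11429; P(data | r = 5) = (2/7)(5/6)(1/5) = 0.047619; P(data | r = 6) = (1/7)(6/6)(0/5) = 0.
Weighting by the prior gives 1/6 · 0.14286 = 0.02381, 1/3 · 0.19048 = 0.063492, 1/6 · 0.11429 = 0.019048, 1/4 · 0.047619 = 0.011905, 1/12 · 0 = 0; these sum to 0.11825.
By Bayes' rule, P(r = 2 | data) = (0.063492) / (0.11825) = 0.53691.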